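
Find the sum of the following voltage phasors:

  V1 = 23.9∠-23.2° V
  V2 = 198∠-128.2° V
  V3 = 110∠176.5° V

Step 1 — Convert each phasor to rectangular form:
  V1 = 23.9·(cos(-23.2°) + j·sin(-23.2°)) = 21.97 - j9.415 V
  V2 = 198·(cos(-128.2°) + j·sin(-128.2°)) = -122.4 - j155.6 V
  V3 = 110·(cos(176.5°) + j·sin(176.5°)) = -109.8 + j6.715 V
Step 2 — Sum components: V_total = -210.3 - j158.3 V.
Step 3 — Convert to polar: |V_total| = 263.2 V, ∠V_total = -143.0°.

V_total = 263.2∠-143.0° V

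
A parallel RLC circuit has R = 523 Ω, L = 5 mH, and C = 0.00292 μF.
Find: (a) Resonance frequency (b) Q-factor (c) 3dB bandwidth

Step 1 — Resonance: ω₀ = 1/√(LC) = 1/√(0.005·2.92e-09) = 2.617e+05 rad/s.
Step 2 — f₀ = ω₀/(2π) = 4.165e+04 Hz.
Step 3 — Parallel Q: Q = R/(ω₀L) = 523/(2.617e+05·0.005) = 0.3997.
Step 4 — Bandwidth: Δω = ω₀/Q = 6.548e+05 rad/s; BW = Δω/(2π) = 1.042e+05 Hz.

(a) f₀ = 4.165e+04 Hz  (b) Q = 0.3997  (c) BW = 1.042e+05 Hz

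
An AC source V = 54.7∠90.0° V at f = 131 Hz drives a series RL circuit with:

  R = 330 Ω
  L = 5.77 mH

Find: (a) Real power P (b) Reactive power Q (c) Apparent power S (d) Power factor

Step 1 — Angular frequency: ω = 2π·f = 2π·131 = 823.1 rad/s.
Step 2 — Component impedances:
  R: Z = R = 330 Ω
  L: Z = jωL = j·823.1·0.00577 = 0 + j4.749 Ω
Step 3 — Series combination: Z_total = R + L = 330 + j4.749 Ω = 330∠0.8° Ω.
Step 4 — Source phasor: V = 54.7∠90.0° V = 0 + j54.7 V.
Step 5 — Current: I = V / Z = 0.002385 + j0.1657 A = 0.1657∠89.2° A.
Step 6 — Complex power: S = V·I* = 9.065 + j0.1305 VA.
Step 7 — Real power: P = Re(S) = 9.065 W.
Step 8 — Reactive power: Q = Im(S) = 0.1305 VAR.
Step 9 — Apparent power: |S| = 9.066 VA.
Step 10 — Power factor: PF = P/|S| = 0.9999 (lagging).

(a) P = 9.065 W  (b) Q = 0.1305 VAR  (c) S = 9.066 VA  (d) PF = 0.9999 (lagging)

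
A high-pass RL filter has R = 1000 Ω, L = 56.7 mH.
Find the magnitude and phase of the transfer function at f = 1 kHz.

Step 1 — Angular frequency: ω = 2π·1000 = 6283 rad/s.
Step 2 — Transfer function: H(jω) = jωL/(R + jωL).
Step 3 — Numerator jωL = j·356.3; denominator R + jωL = 1000 + j356.3.
Step 4 — H = 0.1126 + j0.3161.
Step 5 — Magnitude: |H| = 0.3356 (-9.5 dB); phase: φ = 70.4°.

|H| = 0.3356 (-9.5 dB), φ = 70.4°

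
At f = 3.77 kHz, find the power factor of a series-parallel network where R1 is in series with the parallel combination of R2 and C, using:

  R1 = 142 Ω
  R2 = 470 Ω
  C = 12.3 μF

Step 1 — Angular frequency: ω = 2π·f = 2π·3770 = 2.369e+04 rad/s.
Step 2 — Component impedances:
  R1: Z = R = 142 Ω
  R2: Z = R = 470 Ω
  C: Z = 1/(jωC) = -j/(ω·C) = 0 - j3.432 Ω
Step 3 — Parallel branch: R2 || C = 1/(1/R2 + 1/C) = 0.02506 - j3.432 Ω.
Step 4 — Series with R1: Z_total = R1 + (R2 || C) = 142 - j3.432 Ω = 142.1∠-1.4° Ω.
Step 5 — Power factor: PF = cos(φ) = Re(Z)/|Z| = 142.03/142.07 = 0.9997.
Step 6 — Type: Im(Z) = -3.432 ⇒ leading (phase φ = -1.4°).

PF = 0.9997 (leading, φ = -1.4°)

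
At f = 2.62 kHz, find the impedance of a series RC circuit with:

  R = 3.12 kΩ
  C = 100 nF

Step 1 — Angular frequency: ω = 2π·f = 2π·2620 = 1.646e+04 rad/s.
Step 2 — Component impedances:
  R: Z = R = 3120 Ω
  C: Z = 1/(jωC) = -j/(ω·C) = 0 - j607.5 Ω
Step 3 — Series combination: Z_total = R + C = 3120 - j607.5 Ω = 3179∠-11.0° Ω.

Z = 3120 - j607.5 Ω = 3179∠-11.0° Ω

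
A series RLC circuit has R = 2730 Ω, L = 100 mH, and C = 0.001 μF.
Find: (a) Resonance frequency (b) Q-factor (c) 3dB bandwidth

Step 1 — Resonance: ω₀ = 1/√(LC) = 1/√(0.1·1e-09) = 1e+05 rad/s.
Step 2 — f₀ = ω₀/(2π) = 1.592e+04 Hz.
Step 3 — Series Q: Q = ω₀L/R = 1e+05·0.1/2730 = 3.663.
Step 4 — Bandwidth: Δω = ω₀/Q = 2.73e+04 rad/s; BW = Δω/(2π) = 4345 Hz.

(a) f₀ = 1.592e+04 Hz  (b) Q = 3.663  (c) BW = 4345 Hz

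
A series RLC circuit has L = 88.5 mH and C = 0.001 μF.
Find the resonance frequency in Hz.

Step 1 — Resonance condition Im(Z)=0 gives ω₀ = 1/√(LC).
Step 2 — ω₀ = 1/√(0.0885·1e-09) = 1.063e+05 rad/s.
Step 3 — f₀ = ω₀/(2π) = 1.692e+04 Hz.

f₀ = 1.692e+04 Hz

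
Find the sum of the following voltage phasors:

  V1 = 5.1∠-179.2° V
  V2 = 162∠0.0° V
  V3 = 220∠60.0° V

Step 1 — Convert each phasor to rectangular form:
  V1 = 5.1·(cos(-179.2°) + j·sin(-179.2°)) = -5.1 - j0.07121 V
  V2 = 162·(cos(0.0°) + j·sin(0.0°)) = 162 V
  V3 = 220·(cos(60.0°) + j·sin(60.0°)) = 110 + j190.5 V
Step 2 — Sum components: V_total = 266.9 + j190.5 V.
Step 3 — Convert to polar: |V_total| = 327.9 V, ∠V_total = 35.5°.

V_total = 327.9∠35.5° V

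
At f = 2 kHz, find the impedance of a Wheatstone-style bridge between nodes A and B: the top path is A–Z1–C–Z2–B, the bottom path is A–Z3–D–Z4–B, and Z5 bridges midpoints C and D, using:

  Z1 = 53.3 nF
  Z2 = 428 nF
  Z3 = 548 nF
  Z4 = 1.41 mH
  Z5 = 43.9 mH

Step 1 — Angular frequency: ω = 2π·f = 2π·2000 = 1.257e+04 rad/s.
Step 2 — Component impedances:
  Z1: Z = 1/(jωC) = -j/(ω·C) = 0 - j1493 Ω
  Z2: Z = 1/(jωC) = -j/(ω·C) = 0 - j185.9 Ω
  Z3: Z = 1/(jωC) = -j/(ω·C) = 0 - j145.2 Ω
  Z4: Z = jωL = j·1.257e+04·0.00141 = 0 + j17.72 Ω
  Z5: Z = jωL = j·1.257e+04·0.0439 = 0 + j551.7 Ω
Step 3 — Bridge requires nodal analysis (the Z5 bridge couples midpoints C and D, so the two paths cannot be reduced to a simple series/parallel combination). Setting node B to ground and injecting 1 A at node A, the 3-node admittance system at A, C, D solves to V_A = Z_AB = 0 - j120.7 Ω = 120.7∠-90.0° Ω.

Z = 0 - j120.7 Ω = 120.7∠-90.0° Ω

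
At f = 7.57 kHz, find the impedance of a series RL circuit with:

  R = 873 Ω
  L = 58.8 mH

Step 1 — Angular frequency: ω = 2π·f = 2π·7570 = 4.756e+04 rad/s.
Step 2 — Component impedances:
  R: Z = R = 873 Ω
  L: Z = jωL = j·4.756e+04·0.0588 = 0 + j2797 Ω
Step 3 — Series combination: Z_total = R + L = 873 + j2797 Ω = 2930∠72.7° Ω.

Z = 873 + j2797 Ω = 2930∠72.7° Ω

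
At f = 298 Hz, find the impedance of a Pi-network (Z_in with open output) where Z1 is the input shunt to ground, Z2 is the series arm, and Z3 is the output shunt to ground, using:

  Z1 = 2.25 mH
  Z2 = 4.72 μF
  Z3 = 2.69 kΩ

Step 1 — Angular frequency: ω = 2π·f = 2π·298 = 1872 rad/s.
Step 2 — Component impedances:
  Z1: Z = jωL = j·1872·0.00225 = 0 + j4.213 Ω
  Z2: Z = 1/(jωC) = -j/(ω·C) = 0 - j113.2 Ω
  Z3: Z = R = 2690 Ω
Step 3 — With open output, the series arm Z2 and the output shunt Z3 appear in series to ground: Z2 + Z3 = 2690 - j113.2 Ω.
Step 4 — Parallel with input shunt Z1: Z_in = Z1 || (Z2 + Z3) = 0.006587 + j4.213 Ω = 4.213∠89.9° Ω.

Z = 0.006587 + j4.213 Ω = 4.213∠89.9° Ω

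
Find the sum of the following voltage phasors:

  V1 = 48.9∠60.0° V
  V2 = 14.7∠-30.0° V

Step 1 — Convert each phasor to rectangular form:
  V1 = 48.9·(cos(60.0°) + j·sin(60.0°)) = 24.45 + j42.35 V
  V2 = 14.7·(cos(-30.0°) + j·sin(-30.0°)) = 12.73 - j7.35 V
Step 2 — Sum components: V_total = 37.18 + j35 V.
Step 3 — Convert to polar: |V_total| = 51.06 V, ∠V_total = 43.3°.

V_total = 51.06∠43.3° V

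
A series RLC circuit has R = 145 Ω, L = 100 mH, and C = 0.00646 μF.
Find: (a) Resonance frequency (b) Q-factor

Step 1 — Resonance condition Im(Z)=0 gives ω₀ = 1/√(LC).
Step 2 — ω₀ = 1/√(0.1·6.46e-09) = 3.934e+04 rad/s.
Step 3 — f₀ = ω₀/(2π) = 6262 Hz.
Step 4 — Series Q: Q = ω₀L/R = 3.934e+04·0.1/145 = 27.13.

(a) f₀ = 6262 Hz  (b) Q = 27.13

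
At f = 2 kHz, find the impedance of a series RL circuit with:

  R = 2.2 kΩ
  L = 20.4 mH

Step 1 — Angular frequency: ω = 2π·f = 2π·2000 = 1.257e+04 rad/s.
Step 2 — Component impedances:
  R: Z = R = 2200 Ω
  L: Z = jωL = j·1.257e+04·0.0204 = 0 + j256.4 Ω
Step 3 — Series combination: Z_total = R + L = 2200 + j256.4 Ω = 2215∠6.6° Ω.

Z = 2200 + j256.4 Ω = 2215∠6.6° Ω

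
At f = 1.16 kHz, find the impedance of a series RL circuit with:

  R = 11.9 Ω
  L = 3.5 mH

Step 1 — Angular frequency: ω = 2π·f = 2π·1160 = 7288 rad/s.
Step 2 — Component impedances:
  R: Z = R = 11.9 Ω
  L: Z = jωL = j·7288·0.0035 = 0 + j25.51 Ω
Step 3 — Series combination: Z_total = R + L = 11.9 + j25.51 Ω = 28.15∠65.0° Ω.

Z = 11.9 + j25.51 Ω = 28.15∠65.0° Ω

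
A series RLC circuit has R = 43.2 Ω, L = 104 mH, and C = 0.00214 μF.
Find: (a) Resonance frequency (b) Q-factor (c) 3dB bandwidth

Step 1 — Resonance condition Im(Z)=0 gives ω₀ = 1/√(LC).
Step 2 — ω₀ = 1/√(0.104·2.14e-09) = 6.703e+04 rad/s.
Step 3 — f₀ = ω₀/(2π) = 1.067e+04 Hz.
Step 4 — Series Q: Q = ω₀L/R = 6.703e+04·0.104/43.2 = 161.4.
Step 5 — 3dB bandwidth: Δω = ω₀/Q = 415.4 rad/s; BW = Δω/(2π) = 66.11 Hz.

(a) f₀ = 1.067e+04 Hz  (b) Q = 161.4  (c) BW = 66.11 Hz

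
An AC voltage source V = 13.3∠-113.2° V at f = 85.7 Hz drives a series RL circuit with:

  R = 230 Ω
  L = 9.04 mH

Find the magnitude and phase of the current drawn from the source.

Step 1 — Angular frequency: ω = 2π·f = 2π·85.7 = 538.5 rad/s.
Step 2 — Component impedances:
  R: Z = R = 230 Ω
  L: Z = jωL = j·538.5·0.00904 = 0 + j4.868 Ω
Step 3 — Series combination: Z_total = R + L = 230 + j4.868 Ω = 230.1∠1.2° Ω.
Step 4 — Source phasor: V = 13.3∠-113.2° V = -5.239 - j12.22 V.
Step 5 — Ohm's law: I = V / Z_total = (-5.239 - j12.22) / (230 + j4.868) = -0.02389 - j0.05264 A.
Step 6 — Convert to polar: |I| = 0.05781 A, ∠I = -114.4°.

I = 0.05781∠-114.4° A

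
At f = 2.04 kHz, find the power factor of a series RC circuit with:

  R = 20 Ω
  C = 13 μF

Step 1 — Angular frequency: ω = 2π·f = 2π·2040 = 1.282e+04 rad/s.
Step 2 — Component impedances:
  R: Z = R = 20 Ω
  C: Z = 1/(jωC) = -j/(ω·C) = 0 - j6.001 Ω
Step 3 — Series combination: Z_total = R + C = 20 - j6.001 Ω = 20.88∠-16.7° Ω.
Step 4 — Power factor: PF = cos(φ) = Re(Z)/|Z| = 20/20.881 = 0.9578.
Step 5 — Type: Im(Z) = -6.001 ⇒ leading (phase φ = -16.7°).

PF = 0.9578 (leading, φ = -16.7°)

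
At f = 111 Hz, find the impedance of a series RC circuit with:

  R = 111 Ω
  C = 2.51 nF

Step 1 — Angular frequency: ω = 2π·f = 2π·111 = 697.4 rad/s.
Step 2 — Component impedances:
  R: Z = R = 111 Ω
  C: Z = 1/(jωC) = -j/(ω·C) = 0 - j5.712e+05 Ω
Step 3 — Series combination: Z_total = R + C = 111 - j5.712e+05 Ω = 5.712e+05∠-90.0° Ω.

Z = 111 - j5.712e+05 Ω = 5.712e+05∠-90.0° Ω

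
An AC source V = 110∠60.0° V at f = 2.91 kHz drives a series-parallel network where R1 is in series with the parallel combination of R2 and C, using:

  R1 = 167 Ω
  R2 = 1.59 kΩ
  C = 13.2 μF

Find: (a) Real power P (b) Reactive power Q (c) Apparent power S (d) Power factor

Step 1 — Angular frequency: ω = 2π·f = 2π·2910 = 1.828e+04 rad/s.
Step 2 — Component impedances:
  R1: Z = R = 167 Ω
  R2: Z = R = 1590 Ω
  C: Z = 1/(jωC) = -j/(ω·C) = 0 - j4.143 Ω
Step 3 — Parallel branch: R2 || C = 1/(1/R2 + 1/C) = 0.0108 - j4.143 Ω.
Step 4 — Series with R1: Z_total = R1 + (R2 || C) = 167 - j4.143 Ω = 167.1∠-1.4° Ω.
Step 5 — Source phasor: V = 110∠60.0° V = 55 + j95.26 V.
Step 6 — Current: I = V / Z = 0.315 + j0.5782 A = 0.6584∠61.4° A.
Step 7 — Complex power: S = V·I* = 72.41 - j1.796 VA.
Step 8 — Real power: P = Re(S) = 72.41 W.
Step 9 — Reactive power: Q = Im(S) = -1.796 VAR.
Step 10 — Apparent power: |S| = 72.43 VA.
Step 11 — Power factor: PF = P/|S| = 0.9997 (leading).

(a) P = 72.41 W  (b) Q = -1.796 VAR  (c) S = 72.43 VA  (d) PF = 0.9997 (leading)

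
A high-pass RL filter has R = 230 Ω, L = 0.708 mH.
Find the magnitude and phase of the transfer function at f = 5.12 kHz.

Step 1 — Angular frequency: ω = 2π·5120 = 3.217e+04 rad/s.
Step 2 — Transfer function: H(jω) = jωL/(R + jωL).
Step 3 — Numerator jωL = j·22.78; denominator R + jωL = 230 + j22.78.
Step 4 — H = 0.009711 + j0.09807.
Step 5 — Magnitude: |H| = 0.09855 (-20.1 dB); phase: φ = 84.3°.

|H| = 0.09855 (-20.1 dB), φ = 84.3°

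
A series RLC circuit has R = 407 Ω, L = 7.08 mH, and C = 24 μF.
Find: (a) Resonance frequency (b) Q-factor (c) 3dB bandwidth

Step 1 — Resonance: ω₀ = 1/√(LC) = 1/√(0.00708·2.4e-05) = 2426 rad/s.
Step 2 — f₀ = ω₀/(2π) = 386.1 Hz.
Step 3 — Series Q: Q = ω₀L/R = 2426·0.00708/407 = 0.0422.
Step 4 — Bandwidth: Δω = ω₀/Q = 5.749e+04 rad/s; BW = Δω/(2π) = 9149 Hz.

(a) f₀ = 386.1 Hz  (b) Q = 0.0422  (c) BW = 9149 Hz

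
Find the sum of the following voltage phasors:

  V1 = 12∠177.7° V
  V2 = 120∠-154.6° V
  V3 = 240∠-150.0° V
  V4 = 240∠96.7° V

Step 1 — Convert each phasor to rectangular form:
  V1 = 12·(cos(177.7°) + j·sin(177.7°)) = -11.99 + j0.4816 V
  V2 = 120·(cos(-154.6°) + j·sin(-154.6°)) = -108.4 - j51.47 V
  V3 = 240·(cos(-150.0°) + j·sin(-150.0°)) = -207.8 - j120 V
  V4 = 240·(cos(96.7°) + j·sin(96.7°)) = -28 + j238.4 V
Step 2 — Sum components: V_total = -356.2 + j67.37 V.
Step 3 — Convert to polar: |V_total| = 362.6 V, ∠V_total = 169.3°.

V_total = 362.6∠169.3° V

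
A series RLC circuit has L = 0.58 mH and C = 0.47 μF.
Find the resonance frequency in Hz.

Step 1 — Resonance condition Im(Z)=0 gives ω₀ = 1/√(LC).
Step 2 — ω₀ = 1/√(0.00058·4.7e-07) = 6.057e+04 rad/s.
Step 3 — f₀ = ω₀/(2π) = 9640 Hz.

f₀ = 9640 Hz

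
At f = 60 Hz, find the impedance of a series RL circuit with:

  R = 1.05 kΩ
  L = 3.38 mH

Step 1 — Angular frequency: ω = 2π·f = 2π·60 = 377 rad/s.
Step 2 — Component impedances:
  R: Z = R = 1050 Ω
  L: Z = jωL = j·377·0.00338 = 0 + j1.274 Ω
Step 3 — Series combination: Z_total = R + L = 1050 + j1.274 Ω = 1050∠0.1° Ω.

Z = 1050 + j1.274 Ω = 1050∠0.1° Ω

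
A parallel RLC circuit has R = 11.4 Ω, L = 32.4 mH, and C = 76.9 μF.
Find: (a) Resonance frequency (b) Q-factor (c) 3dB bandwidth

Step 1 — Resonance: ω₀ = 1/√(LC) = 1/√(0.0324·7.69e-05) = 633.5 rad/s.
Step 2 — f₀ = ω₀/(2π) = 100.8 Hz.
Step 3 — Parallel Q: Q = R/(ω₀L) = 11.4/(633.5·0.0324) = 0.5554.
Step 4 — Bandwidth: Δω = ω₀/Q = 1141 rad/s; BW = Δω/(2π) = 181.5 Hz.

(a) f₀ = 100.8 Hz  (b) Q = 0.5554  (c) BW = 181.5 Hz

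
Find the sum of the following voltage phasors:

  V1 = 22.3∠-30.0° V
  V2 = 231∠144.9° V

Step 1 — Convert each phasor to rectangular form:
  V1 = 22.3·(cos(-30.0°) + j·sin(-30.0°)) = 19.31 - j11.15 V
  V2 = 231·(cos(144.9°) + j·sin(144.9°)) = -189 + j132.8 V
Step 2 — Sum components: V_total = -169.7 + j121.7 V.
Step 3 — Convert to polar: |V_total| = 208.8 V, ∠V_total = 144.4°.

V_total = 208.8∠144.4° V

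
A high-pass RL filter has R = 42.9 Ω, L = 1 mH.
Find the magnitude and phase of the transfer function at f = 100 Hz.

Step 1 — Angular frequency: ω = 2π·100 = 628.3 rad/s.
Step 2 — Transfer function: H(jω) = jωL/(R + jωL).
Step 3 — Numerator jωL = j·0.6283; denominator R + jωL = 42.9 + j0.6283.
Step 4 — H = 0.0002145 + j0.01464.
Step 5 — Magnitude: |H| = 0.01464 (-36.7 dB); phase: φ = 89.2°.

|H| = 0.01464 (-36.7 dB), φ = 89.2°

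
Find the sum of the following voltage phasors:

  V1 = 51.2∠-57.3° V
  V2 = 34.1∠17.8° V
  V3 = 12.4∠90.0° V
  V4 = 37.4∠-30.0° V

Step 1 — Convert each phasor to rectangular form:
  V1 = 51.2·(cos(-57.3°) + j·sin(-57.3°)) = 27.66 - j43.09 V
  V2 = 34.1·(cos(17.8°) + j·sin(17.8°)) = 32.47 + j10.42 V
  V3 = 12.4·(cos(90.0°) + j·sin(90.0°)) = 0 + j12.4 V
  V4 = 37.4·(cos(-30.0°) + j·sin(-30.0°)) = 32.39 - j18.7 V
Step 2 — Sum components: V_total = 92.52 - j38.96 V.
Step 3 — Convert to polar: |V_total| = 100.4 V, ∠V_total = -22.8°.

V_total = 100.4∠-22.8° V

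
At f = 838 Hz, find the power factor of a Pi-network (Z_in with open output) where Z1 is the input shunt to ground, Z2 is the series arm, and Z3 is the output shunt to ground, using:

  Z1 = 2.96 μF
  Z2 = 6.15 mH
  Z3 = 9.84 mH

Step 1 — Angular frequency: ω = 2π·f = 2π·838 = 5265 rad/s.
Step 2 — Component impedances:
  Z1: Z = 1/(jωC) = -j/(ω·C) = 0 - j64.16 Ω
  Z2: Z = jωL = j·5265·0.00615 = 0 + j32.38 Ω
  Z3: Z = jωL = j·5265·0.00984 = 0 + j51.81 Ω
Step 3 — With open output, the series arm Z2 and the output shunt Z3 appear in series to ground: Z2 + Z3 = 0 + j84.19 Ω.
Step 4 — Parallel with input shunt Z1: Z_in = Z1 || (Z2 + Z3) = 0 - j269.7 Ω = 269.7∠-90.0° Ω.
Step 5 — Power factor: PF = cos(φ) = Re(Z)/|Z| = 0/269.7 = 0.
Step 6 — Type: Im(Z) = -269.7 ⇒ leading (phase φ = -90.0°).

PF = 0 (leading, φ = -90.0°)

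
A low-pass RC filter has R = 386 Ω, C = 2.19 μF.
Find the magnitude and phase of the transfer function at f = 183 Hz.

Step 1 — Angular frequency: ω = 2π·183 = 1150 rad/s.
Step 2 — Transfer function: H(jω) = 1/(1 + jωRC).
Step 3 — Denominator: 1 + jωRC = 1 + j·1150·386·2.19e-06 = 1 + j0.972.
Step 4 — H = 0.5142 - j0.4998.
Step 5 — Magnitude: |H| = 0.7171 (-2.9 dB); phase: φ = -44.2°.

|H| = 0.7171 (-2.9 dB), φ = -44.2°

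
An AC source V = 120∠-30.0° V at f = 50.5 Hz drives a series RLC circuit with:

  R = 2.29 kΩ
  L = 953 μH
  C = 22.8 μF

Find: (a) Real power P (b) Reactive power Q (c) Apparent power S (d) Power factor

Step 1 — Angular frequency: ω = 2π·f = 2π·50.5 = 317.3 rad/s.
Step 2 — Component impedances:
  R: Z = R = 2290 Ω
  L: Z = jωL = j·317.3·0.000953 = 0 + j0.3024 Ω
  C: Z = 1/(jωC) = -j/(ω·C) = 0 - j138.2 Ω
Step 3 — Series combination: Z_total = R + L + C = 2290 - j137.9 Ω = 2294∠-3.4° Ω.
Step 4 — Source phasor: V = 120∠-30.0° V = 103.9 - j60 V.
Step 5 — Current: I = V / Z = 0.04679 - j0.02338 A = 0.05231∠-26.6° A.
Step 6 — Complex power: S = V·I* = 6.265 - j0.3774 VA.
Step 7 — Real power: P = Re(S) = 6.265 W.
Step 8 — Reactive power: Q = Im(S) = -0.3774 VAR.
Step 9 — Apparent power: |S| = 6.277 VA.
Step 10 — Power factor: PF = P/|S| = 0.9982 (leading).

(a) P = 6.265 W  (b) Q = -0.3774 VAR  (c) S = 6.277 VA  (d) PF = 0.9982 (leading)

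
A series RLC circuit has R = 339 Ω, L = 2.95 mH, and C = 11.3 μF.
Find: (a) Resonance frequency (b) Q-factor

Step 1 — Resonance condition Im(Z)=0 gives ω₀ = 1/√(LC).
Step 2 — ω₀ = 1/√(0.00295·1.13e-05) = 5477 rad/s.
Step 3 — f₀ = ω₀/(2π) = 871.7 Hz.
Step 4 — Series Q: Q = ω₀L/R = 5477·0.00295/339 = 0.04766.

(a) f₀ = 871.7 Hz  (b) Q = 0.04766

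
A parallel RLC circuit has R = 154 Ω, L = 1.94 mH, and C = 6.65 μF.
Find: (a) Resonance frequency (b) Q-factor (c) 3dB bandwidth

Step 1 — Resonance: ω₀ = 1/√(LC) = 1/√(0.00194·6.65e-06) = 8804 rad/s.
Step 2 — f₀ = ω₀/(2π) = 1401 Hz.
Step 3 — Parallel Q: Q = R/(ω₀L) = 154/(8804·0.00194) = 9.016.
Step 4 — Bandwidth: Δω = ω₀/Q = 976.5 rad/s; BW = Δω/(2π) = 155.4 Hz.

(a) f₀ = 1401 Hz  (b) Q = 9.016  (c) BW = 155.4 Hz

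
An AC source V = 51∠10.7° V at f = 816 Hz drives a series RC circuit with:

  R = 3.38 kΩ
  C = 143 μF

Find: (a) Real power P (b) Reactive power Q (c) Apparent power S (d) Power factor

Step 1 — Angular frequency: ω = 2π·f = 2π·816 = 5127 rad/s.
Step 2 — Component impedances:
  R: Z = R = 3380 Ω
  C: Z = 1/(jωC) = -j/(ω·C) = 0 - j1.364 Ω
Step 3 — Series combination: Z_total = R + C = 3380 - j1.364 Ω = 3380∠-0.0° Ω.
Step 4 — Source phasor: V = 51∠10.7° V = 50.11 + j9.469 V.
Step 5 — Current: I = V / Z = 0.01483 + j0.002807 A = 0.01509∠10.7° A.
Step 6 — Complex power: S = V·I* = 0.7695 - j0.0003105 VA.
Step 7 — Real power: P = Re(S) = 0.7695 W.
Step 8 — Reactive power: Q = Im(S) = -0.0003105 VAR.
Step 9 — Apparent power: |S| = 0.7695 VA.
Step 10 — Power factor: PF = P/|S| = 1 (leading).

(a) P = 0.7695 W  (b) Q = -0.0003105 VAR  (c) S = 0.7695 VA  (d) PF = 1 (leading)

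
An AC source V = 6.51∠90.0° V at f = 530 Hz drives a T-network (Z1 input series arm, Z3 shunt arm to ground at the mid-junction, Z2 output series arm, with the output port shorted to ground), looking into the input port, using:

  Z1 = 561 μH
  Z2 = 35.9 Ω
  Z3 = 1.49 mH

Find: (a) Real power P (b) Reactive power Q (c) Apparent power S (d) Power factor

Step 1 — Angular frequency: ω = 2π·f = 2π·530 = 3330 rad/s.
Step 2 — Component impedances:
  Z1: Z = jωL = j·3330·0.000561 = 0 + j1.868 Ω
  Z2: Z = R = 35.9 Ω
  Z3: Z = jωL = j·3330·0.00149 = 0 + j4.962 Ω
Step 3 — With the output port shorted to ground, the output series arm Z2 runs from the junction to ground; the shunt arm Z3 also runs from the junction to ground. They appear in parallel: Z3 || Z2 = 0.6729 + j4.869 Ω.
Step 4 — Series with input arm Z1: Z_in = Z1 + (Z3 || Z2) = 0.6729 + j6.737 Ω = 6.771∠84.3° Ω.
Step 5 — Source phasor: V = 6.51∠90.0° V = 0 + j6.51 V.
Step 6 — Current: I = V / Z = 0.9568 + j0.09557 A = 0.9615∠5.7° A.
Step 7 — Complex power: S = V·I* = 0.6221 + j6.229 VA.
Step 8 — Real power: P = Re(S) = 0.6221 W.
Step 9 — Reactive power: Q = Im(S) = 6.229 VAR.
Step 10 — Apparent power: |S| = 6.259 VA.
Step 11 — Power factor: PF = P/|S| = 0.09939 (lagging).

(a) P = 0.6221 W  (b) Q = 6.229 VAR  (c) S = 6.259 VA  (d) PF = 0.09939 (lagging)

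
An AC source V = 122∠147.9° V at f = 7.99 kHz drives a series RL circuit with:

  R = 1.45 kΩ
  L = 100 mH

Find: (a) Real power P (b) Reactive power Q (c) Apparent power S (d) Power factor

Step 1 — Angular frequency: ω = 2π·f = 2π·7990 = 5.02e+04 rad/s.
Step 2 — Component impedances:
  R: Z = R = 1450 Ω
  L: Z = jωL = j·5.02e+04·0.1 = 0 + j5020 Ω
Step 3 — Series combination: Z_total = R + L = 1450 + j5020 Ω = 5225∠73.9° Ω.
Step 4 — Source phasor: V = 122∠147.9° V = -103.3 + j64.83 V.
Step 5 — Current: I = V / Z = 0.006431 + j0.02244 A = 0.02335∠74.0° A.
Step 6 — Complex power: S = V·I* = 0.7904 + j2.736 VA.
Step 7 — Real power: P = Re(S) = 0.7904 W.
Step 8 — Reactive power: Q = Im(S) = 2.736 VAR.
Step 9 — Apparent power: |S| = 2.848 VA.
Step 10 — Power factor: PF = P/|S| = 0.2775 (lagging).

(a) P = 0.7904 W  (b) Q = 2.736 VAR  (c) S = 2.848 VA  (d) PF = 0.2775 (lagging)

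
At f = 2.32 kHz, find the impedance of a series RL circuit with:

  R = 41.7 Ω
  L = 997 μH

Step 1 — Angular frequency: ω = 2π·f = 2π·2320 = 1.458e+04 rad/s.
Step 2 — Component impedances:
  R: Z = R = 41.7 Ω
  L: Z = jωL = j·1.458e+04·0.000997 = 0 + j14.53 Ω
Step 3 — Series combination: Z_total = R + L = 41.7 + j14.53 Ω = 44.16∠19.2° Ω.

Z = 41.7 + j14.53 Ω = 44.16∠19.2° Ω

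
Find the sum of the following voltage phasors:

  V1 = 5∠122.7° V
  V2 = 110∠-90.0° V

Step 1 — Convert each phasor to rectangular form:
  V1 = 5·(cos(122.7°) + j·sin(122.7°)) = -2.701 + j4.208 V
  V2 = 110·(cos(-90.0°) + j·sin(-90.0°)) = 0 - j110 V
Step 2 — Sum components: V_total = -2.701 - j105.8 V.
Step 3 — Convert to polar: |V_total| = 105.8 V, ∠V_total = -91.5°.

V_total = 105.8∠-91.5° V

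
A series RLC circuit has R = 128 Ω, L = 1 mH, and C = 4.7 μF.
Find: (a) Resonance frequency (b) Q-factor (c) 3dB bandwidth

Step 1 — Resonance: ω₀ = 1/√(LC) = 1/√(0.001·4.7e-06) = 1.459e+04 rad/s.
Step 2 — f₀ = ω₀/(2π) = 2322 Hz.
Step 3 — Series Q: Q = ω₀L/R = 1.459e+04·0.001/128 = 0.114.
Step 4 — Bandwidth: Δω = ω₀/Q = 1.28e+05 rad/s; BW = Δω/(2π) = 2.037e+04 Hz.

(a) f₀ = 2322 Hz  (b) Q = 0.114  (c) BW = 2.037e+04 Hz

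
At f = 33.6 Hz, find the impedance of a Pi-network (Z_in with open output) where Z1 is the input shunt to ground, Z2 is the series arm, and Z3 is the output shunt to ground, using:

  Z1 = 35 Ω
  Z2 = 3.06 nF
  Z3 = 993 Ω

Step 1 — Angular frequency: ω = 2π·f = 2π·33.6 = 211.1 rad/s.
Step 2 — Component impedances:
  Z1: Z = R = 35 Ω
  Z2: Z = 1/(jωC) = -j/(ω·C) = 0 - j1.548e+06 Ω
  Z3: Z = R = 993 Ω
Step 3 — With open output, the series arm Z2 and the output shunt Z3 appear in series to ground: Z2 + Z3 = 993 - j1.548e+06 Ω.
Step 4 — Parallel with input shunt Z1: Z_in = Z1 || (Z2 + Z3) = 35 - j0.0007914 Ω = 35∠-0.0° Ω.

Z = 35 - j0.0007914 Ω = 35∠-0.0° Ω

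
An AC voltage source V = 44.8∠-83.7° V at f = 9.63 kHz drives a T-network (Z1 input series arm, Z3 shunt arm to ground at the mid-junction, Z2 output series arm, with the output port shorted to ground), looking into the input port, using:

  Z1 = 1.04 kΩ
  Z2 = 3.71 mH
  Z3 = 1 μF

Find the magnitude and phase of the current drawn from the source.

Step 1 — Angular frequency: ω = 2π·f = 2π·9630 = 6.051e+04 rad/s.
Step 2 — Component impedances:
  Z1: Z = R = 1040 Ω
  Z2: Z = jωL = j·6.051e+04·0.00371 = 0 + j224.5 Ω
  Z3: Z = 1/(jωC) = -j/(ω·C) = 0 - j16.53 Ω
Step 3 — With the output port shorted to ground, the output series arm Z2 runs from the junction to ground; the shunt arm Z3 also runs from the junction to ground. They appear in parallel: Z3 || Z2 = 0 - j17.84 Ω.
Step 4 — Series with input arm Z1: Z_in = Z1 + (Z3 || Z2) = 1040 - j17.84 Ω = 1040∠-1.0° Ω.
Step 5 — Source phasor: V = 44.8∠-83.7° V = 4.916 - j44.53 V.
Step 6 — Ohm's law: I = V / Z_total = (4.916 - j44.53) / (1040 - j17.84) = 0.00546 - j0.04272 A.
Step 7 — Convert to polar: |I| = 0.04307 A, ∠I = -82.7°.

I = 0.04307∠-82.7° A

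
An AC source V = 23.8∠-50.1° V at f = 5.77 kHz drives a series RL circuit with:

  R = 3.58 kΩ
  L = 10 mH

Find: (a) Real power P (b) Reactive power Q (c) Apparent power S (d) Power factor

Step 1 — Angular frequency: ω = 2π·f = 2π·5770 = 3.625e+04 rad/s.
Step 2 — Component impedances:
  R: Z = R = 3580 Ω
  L: Z = jωL = j·3.625e+04·0.01 = 0 + j362.5 Ω
Step 3 — Series combination: Z_total = R + L = 3580 + j362.5 Ω = 3598∠5.8° Ω.
Step 4 — Source phasor: V = 23.8∠-50.1° V = 15.27 - j18.26 V.
Step 5 — Current: I = V / Z = 0.00371 - j0.005476 A = 0.006614∠-55.9° A.
Step 6 — Complex power: S = V·I* = 0.1566 + j0.01586 VA.
Step 7 — Real power: P = Re(S) = 0.1566 W.
Step 8 — Reactive power: Q = Im(S) = 0.01586 VAR.
Step 9 — Apparent power: |S| = 0.1574 VA.
Step 10 — Power factor: PF = P/|S| = 0.9949 (lagging).

(a) P = 0.1566 W  (b) Q = 0.01586 VAR  (c) S = 0.1574 VA  (d) PF = 0.9949 (lagging)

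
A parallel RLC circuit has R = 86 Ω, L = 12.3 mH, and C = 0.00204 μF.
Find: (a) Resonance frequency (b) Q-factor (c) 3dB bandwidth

Step 1 — Resonance: ω₀ = 1/√(LC) = 1/√(0.0123·2.04e-09) = 1.996e+05 rad/s.
Step 2 — f₀ = ω₀/(2π) = 3.177e+04 Hz.
Step 3 — Parallel Q: Q = R/(ω₀L) = 86/(1.996e+05·0.0123) = 0.03502.
Step 4 — Bandwidth: Δω = ω₀/Q = 5.7e+06 rad/s; BW = Δω/(2π) = 9.072e+05 Hz.

(a) f₀ = 3.177e+04 Hz  (b) Q = 0.03502  (c) BW = 9.072e+05 Hz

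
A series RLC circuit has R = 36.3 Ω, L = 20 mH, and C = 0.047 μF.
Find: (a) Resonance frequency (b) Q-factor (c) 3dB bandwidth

Step 1 — Resonance condition Im(Z)=0 gives ω₀ = 1/√(LC).
Step 2 — ω₀ = 1/√(0.02·4.7e-08) = 3.262e+04 rad/s.
Step 3 — f₀ = ω₀/(2π) = 5191 Hz.
Step 4 — Series Q: Q = ω₀L/R = 3.262e+04·0.02/36.3 = 17.97.
Step 5 — 3dB bandwidth: Δω = ω₀/Q = 1815 rad/s; BW = Δω/(2π) = 288.9 Hz.

(a) f₀ = 5191 Hz  (b) Q = 17.97  (c) BW = 288.9 Hz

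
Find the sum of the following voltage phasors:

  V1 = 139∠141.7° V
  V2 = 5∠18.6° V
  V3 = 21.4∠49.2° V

Step 1 — Convert each phasor to rectangular form:
  V1 = 139·(cos(141.7°) + j·sin(141.7°)) = -109.1 + j86.15 V
  V2 = 5·(cos(18.6°) + j·sin(18.6°)) = 4.739 + j1.595 V
  V3 = 21.4·(cos(49.2°) + j·sin(49.2°)) = 13.98 + j16.2 V
Step 2 — Sum components: V_total = -90.36 + j103.9 V.
Step 3 — Convert to polar: |V_total| = 137.7 V, ∠V_total = 131.0°.

V_total = 137.7∠131.0° V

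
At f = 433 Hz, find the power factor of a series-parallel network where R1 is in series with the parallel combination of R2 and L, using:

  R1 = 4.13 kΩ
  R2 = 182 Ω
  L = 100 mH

Step 1 — Angular frequency: ω = 2π·f = 2π·433 = 2721 rad/s.
Step 2 — Component impedances:
  R1: Z = R = 4130 Ω
  R2: Z = R = 182 Ω
  L: Z = jωL = j·2721·0.1 = 0 + j272.1 Ω
Step 3 — Parallel branch: R2 || L = 1/(1/R2 + 1/L) = 125.7 + j84.11 Ω.
Step 4 — Series with R1: Z_total = R1 + (R2 || L) = 4256 + j84.11 Ω = 4257∠1.1° Ω.
Step 5 — Power factor: PF = cos(φ) = Re(Z)/|Z| = 4256/4257 = 0.9998.
Step 6 — Type: Im(Z) = 84.11 ⇒ lagging (phase φ = 1.1°).

PF = 0.9998 (lagging, φ = 1.1°)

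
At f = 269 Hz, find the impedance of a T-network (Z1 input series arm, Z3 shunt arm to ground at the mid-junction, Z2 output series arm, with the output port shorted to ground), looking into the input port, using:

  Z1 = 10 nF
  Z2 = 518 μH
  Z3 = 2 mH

Step 1 — Angular frequency: ω = 2π·f = 2π·269 = 1690 rad/s.
Step 2 — Component impedances:
  Z1: Z = 1/(jωC) = -j/(ω·C) = 0 - j5.917e+04 Ω
  Z2: Z = jωL = j·1690·0.000518 = 0 + j0.8755 Ω
  Z3: Z = jωL = j·1690·0.002 = 0 + j3.38 Ω
Step 3 — With the output port shorted to ground, the output series arm Z2 runs from the junction to ground; the shunt arm Z3 also runs from the junction to ground. They appear in parallel: Z3 || Z2 = 0 + j0.6954 Ω.
Step 4 — Series with input arm Z1: Z_in = Z1 + (Z3 || Z2) = 0 - j5.916e+04 Ω = 5.916e+04∠-90.0° Ω.

Z = 0 - j5.916e+04 Ω = 5.916e+04∠-90.0° Ω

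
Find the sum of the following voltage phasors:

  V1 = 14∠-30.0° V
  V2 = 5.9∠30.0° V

Step 1 — Convert each phasor to rectangular form:
  V1 = 14·(cos(-30.0°) + j·sin(-30.0°)) = 12.12 - j7 V
  V2 = 5.9·(cos(30.0°) + j·sin(30.0°)) = 5.11 + j2.95 V
Step 2 — Sum components: V_total = 17.23 - j4.05 V.
Step 3 — Convert to polar: |V_total| = 17.7 V, ∠V_total = -13.2°.

V_total = 17.7∠-13.2° V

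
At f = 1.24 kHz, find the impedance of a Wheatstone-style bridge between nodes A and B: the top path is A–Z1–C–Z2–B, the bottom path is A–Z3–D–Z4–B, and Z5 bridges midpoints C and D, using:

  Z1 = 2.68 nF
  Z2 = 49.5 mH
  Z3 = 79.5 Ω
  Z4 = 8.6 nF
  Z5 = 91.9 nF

Step 1 — Angular frequency: ω = 2π·f = 2π·1240 = 7791 rad/s.
Step 2 — Component impedances:
  Z1: Z = 1/(jωC) = -j/(ω·C) = 0 - j4.789e+04 Ω
  Z2: Z = jωL = j·7791·0.0495 = 0 + j385.7 Ω
  Z3: Z = R = 79.5 Ω
  Z4: Z = 1/(jωC) = -j/(ω·C) = 0 - j1.492e+04 Ω
  Z5: Z = 1/(jωC) = -j/(ω·C) = 0 - j1397 Ω
Step 3 — Bridge requires nodal analysis (the Z5 bridge couples midpoints C and D, so the two paths cannot be reduced to a simple series/parallel combination). Setting node B to ground and injecting 1 A at node A, the 3-node admittance system at A, C, D solves to V_A = Z_AB = 75.33 - j912.2 Ω = 915.3∠-85.3° Ω.

Z = 75.33 - j912.2 Ω = 915.3∠-85.3° Ω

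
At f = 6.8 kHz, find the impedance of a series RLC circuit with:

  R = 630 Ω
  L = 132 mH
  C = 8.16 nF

Step 1 — Angular frequency: ω = 2π·f = 2π·6800 = 4.273e+04 rad/s.
Step 2 — Component impedances:
  R: Z = R = 630 Ω
  L: Z = jωL = j·4.273e+04·0.132 = 0 + j5640 Ω
  C: Z = 1/(jωC) = -j/(ω·C) = 0 - j2868 Ω
Step 3 — Series combination: Z_total = R + L + C = 630 + j2772 Ω = 2842∠77.2° Ω.

Z = 630 + j2772 Ω = 2842∠77.2° Ω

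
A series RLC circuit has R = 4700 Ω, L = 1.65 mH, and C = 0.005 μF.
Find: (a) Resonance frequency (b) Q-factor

Step 1 — Resonance condition Im(Z)=0 gives ω₀ = 1/√(LC).
Step 2 — ω₀ = 1/√(0.00165·5e-09) = 3.482e+05 rad/s.
Step 3 — f₀ = ω₀/(2π) = 5.541e+04 Hz.
Step 4 — Series Q: Q = ω₀L/R = 3.482e+05·0.00165/4700 = 0.1222.

(a) f₀ = 5.541e+04 Hz  (b) Q = 0.1222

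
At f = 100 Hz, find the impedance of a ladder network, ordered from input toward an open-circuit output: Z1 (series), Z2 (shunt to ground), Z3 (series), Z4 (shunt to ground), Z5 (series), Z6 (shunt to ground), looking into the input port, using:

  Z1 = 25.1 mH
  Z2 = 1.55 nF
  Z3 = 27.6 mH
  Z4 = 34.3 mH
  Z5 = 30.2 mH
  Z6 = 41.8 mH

Step 1 — Angular frequency: ω = 2π·f = 2π·100 = 628.3 rad/s.
Step 2 — Component impedances:
  Z1: Z = jωL = j·628.3·0.0251 = 0 + j15.77 Ω
  Z2: Z = 1/(jωC) = -j/(ω·C) = 0 - j1.027e+06 Ω
  Z3: Z = jωL = j·628.3·0.0276 = 0 + j17.34 Ω
  Z4: Z = jωL = j·628.3·0.0343 = 0 + j21.55 Ω
  Z5: Z = jωL = j·628.3·0.0302 = 0 + j18.98 Ω
  Z6: Z = jωL = j·628.3·0.0418 = 0 + j26.26 Ω
Step 3 — Ladder network (open output): work backward from the far end, alternating series and parallel combinations. Z_in = 0 + j47.71 Ω = 47.71∠90.0° Ω.

Z = 0 + j47.71 Ω = 47.71∠90.0° Ω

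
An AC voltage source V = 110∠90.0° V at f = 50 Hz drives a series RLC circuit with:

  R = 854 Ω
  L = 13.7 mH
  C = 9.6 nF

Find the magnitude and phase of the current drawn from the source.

Step 1 — Angular frequency: ω = 2π·f = 2π·50 = 314.2 rad/s.
Step 2 — Component impedances:
  R: Z = R = 854 Ω
  L: Z = jωL = j·314.2·0.0137 = 0 + j4.304 Ω
  C: Z = 1/(jωC) = -j/(ω·C) = 0 - j3.316e+05 Ω
Step 3 — Series combination: Z_total = R + L + C = 854 - j3.316e+05 Ω = 3.316e+05∠-89.9° Ω.
Step 4 — Source phasor: V = 110∠90.0° V = 0 + j110 V.
Step 5 — Ohm's law: I = V / Z_total = (0 + j110) / (854 - j3.316e+05) = -0.0003318 + j8.545e-07 A.
Step 6 — Convert to polar: |I| = 0.0003318 A, ∠I = 179.9°.

I = 0.0003318∠179.9° A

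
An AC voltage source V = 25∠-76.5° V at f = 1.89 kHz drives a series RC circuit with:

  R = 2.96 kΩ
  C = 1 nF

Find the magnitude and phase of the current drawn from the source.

Step 1 — Angular frequency: ω = 2π·f = 2π·1890 = 1.188e+04 rad/s.
Step 2 — Component impedances:
  R: Z = R = 2960 Ω
  C: Z = 1/(jωC) = -j/(ω·C) = 0 - j8.421e+04 Ω
Step 3 — Series combination: Z_total = R + C = 2960 - j8.421e+04 Ω = 8.426e+04∠-88.0° Ω.
Step 4 — Source phasor: V = 25∠-76.5° V = 5.836 - j24.31 V.
Step 5 — Ohm's law: I = V / Z_total = (5.836 - j24.31) / (2960 - j8.421e+04) = 0.0002908 + j5.909e-05 A.
Step 6 — Convert to polar: |I| = 0.0002967 A, ∠I = 11.5°.

I = 0.0002967∠11.5° A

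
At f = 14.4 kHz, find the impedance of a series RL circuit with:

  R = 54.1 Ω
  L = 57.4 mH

Step 1 — Angular frequency: ω = 2π·f = 2π·1.44e+04 = 9.048e+04 rad/s.
Step 2 — Component impedances:
  R: Z = R = 54.1 Ω
  L: Z = jωL = j·9.048e+04·0.0574 = 0 + j5193 Ω
Step 3 — Series combination: Z_total = R + L = 54.1 + j5193 Ω = 5194∠89.4° Ω.

Z = 54.1 + j5193 Ω = 5194∠89.4° Ω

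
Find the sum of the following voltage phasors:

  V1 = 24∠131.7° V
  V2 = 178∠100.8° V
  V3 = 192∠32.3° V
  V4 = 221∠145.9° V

Step 1 — Convert each phasor to rectangular form:
  V1 = 24·(cos(131.7°) + j·sin(131.7°)) = -15.97 + j17.92 V
  V2 = 178·(cos(100.8°) + j·sin(100.8°)) = -33.35 + j174.8 V
  V3 = 192·(cos(32.3°) + j·sin(32.3°)) = 162.3 + j102.6 V
  V4 = 221·(cos(145.9°) + j·sin(145.9°)) = -183 + j123.9 V
Step 2 — Sum components: V_total = -70.03 + j419.3 V.
Step 3 — Convert to polar: |V_total| = 425.1 V, ∠V_total = 99.5°.

V_total = 425.1∠99.5° V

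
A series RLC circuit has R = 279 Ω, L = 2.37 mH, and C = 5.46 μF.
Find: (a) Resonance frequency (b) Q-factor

Step 1 — Resonance condition Im(Z)=0 gives ω₀ = 1/√(LC).
Step 2 — ω₀ = 1/√(0.00237·5.46e-06) = 8791 rad/s.
Step 3 — f₀ = ω₀/(2π) = 1399 Hz.
Step 4 — Series Q: Q = ω₀L/R = 8791·0.00237/279 = 0.07467.

(a) f₀ = 1399 Hz  (b) Q = 0.07467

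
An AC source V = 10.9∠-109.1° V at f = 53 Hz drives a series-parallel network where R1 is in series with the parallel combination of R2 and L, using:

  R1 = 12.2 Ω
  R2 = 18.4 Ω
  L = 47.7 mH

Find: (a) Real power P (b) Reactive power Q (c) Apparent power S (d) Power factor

Step 1 — Angular frequency: ω = 2π·f = 2π·53 = 333 rad/s.
Step 2 — Component impedances:
  R1: Z = R = 12.2 Ω
  R2: Z = R = 18.4 Ω
  L: Z = jωL = j·333·0.0477 = 0 + j15.88 Ω
Step 3 — Parallel branch: R2 || L = 1/(1/R2 + 1/L) = 7.857 + j9.101 Ω.
Step 4 — Series with R1: Z_total = R1 + (R2 || L) = 20.06 + j9.101 Ω = 22.03∠24.4° Ω.
Step 5 — Source phasor: V = 10.9∠-109.1° V = -3.567 - j10.3 V.
Step 6 — Current: I = V / Z = -0.3407 - j0.3589 A = 0.4949∠-133.5° A.
Step 7 — Complex power: S = V·I* = 4.912 + j2.229 VA.
Step 8 — Real power: P = Re(S) = 4.912 W.
Step 9 — Reactive power: Q = Im(S) = 2.229 VAR.
Step 10 — Apparent power: |S| = 5.394 VA.
Step 11 — Power factor: PF = P/|S| = 0.9106 (lagging).

(a) P = 4.912 W  (b) Q = 2.229 VAR  (c) S = 5.394 VA  (d) PF = 0.9106 (lagging)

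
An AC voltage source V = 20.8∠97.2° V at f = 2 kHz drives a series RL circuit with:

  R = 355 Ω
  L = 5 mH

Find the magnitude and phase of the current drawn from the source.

Step 1 — Angular frequency: ω = 2π·f = 2π·2000 = 1.257e+04 rad/s.
Step 2 — Component impedances:
  R: Z = R = 355 Ω
  L: Z = jωL = j·1.257e+04·0.005 = 0 + j62.83 Ω
Step 3 — Series combination: Z_total = R + L = 355 + j62.83 Ω = 360.5∠10.0° Ω.
Step 4 — Source phasor: V = 20.8∠97.2° V = -2.607 + j20.64 V.
Step 5 — Ohm's law: I = V / Z_total = (-2.607 + j20.64) / (355 + j62.83) = 0.002855 + j0.05762 A.
Step 6 — Convert to polar: |I| = 0.05769 A, ∠I = 87.2°.

I = 0.05769∠87.2° A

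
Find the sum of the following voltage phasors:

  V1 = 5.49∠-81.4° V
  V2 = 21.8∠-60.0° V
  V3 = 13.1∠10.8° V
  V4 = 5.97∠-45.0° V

Step 1 — Convert each phasor to rectangular form:
  V1 = 5.49·(cos(-81.4°) + j·sin(-81.4°)) = 0.8209 - j5.428 V
  V2 = 21.8·(cos(-60.0°) + j·sin(-60.0°)) = 10.9 - j18.88 V
  V3 = 13.1·(cos(10.8°) + j·sin(10.8°)) = 12.87 + j2.455 V
  V4 = 5.97·(cos(-45.0°) + j·sin(-45.0°)) = 4.221 - j4.221 V
Step 2 — Sum components: V_total = 28.81 - j26.07 V.
Step 3 — Convert to polar: |V_total| = 38.86 V, ∠V_total = -42.1°.

V_total = 38.86∠-42.1° V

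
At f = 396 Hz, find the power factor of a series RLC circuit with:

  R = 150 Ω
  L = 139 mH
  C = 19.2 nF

Step 1 — Angular frequency: ω = 2π·f = 2π·396 = 2488 rad/s.
Step 2 — Component impedances:
  R: Z = R = 150 Ω
  L: Z = jωL = j·2488·0.139 = 0 + j345.9 Ω
  C: Z = 1/(jωC) = -j/(ω·C) = 0 - j2.093e+04 Ω
Step 3 — Series combination: Z_total = R + L + C = 150 - j2.059e+04 Ω = 2.059e+04∠-89.6° Ω.
Step 4 — Power factor: PF = cos(φ) = Re(Z)/|Z| = 150/20587 = 0.007286.
Step 5 — Type: Im(Z) = -2.059e+04 ⇒ leading (phase φ = -89.6°).

PF = 0.007286 (leading, φ = -89.6°)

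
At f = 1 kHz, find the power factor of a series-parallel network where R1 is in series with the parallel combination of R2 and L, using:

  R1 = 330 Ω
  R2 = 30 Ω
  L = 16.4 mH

Step 1 — Angular frequency: ω = 2π·f = 2π·1000 = 6283 rad/s.
Step 2 — Component impedances:
  R1: Z = R = 330 Ω
  R2: Z = R = 30 Ω
  L: Z = jωL = j·6283·0.0164 = 0 + j103 Ω
Step 3 — Parallel branch: R2 || L = 1/(1/R2 + 1/L) = 27.66 + j8.052 Ω.
Step 4 — Series with R1: Z_total = R1 + (R2 || L) = 357.7 + j8.052 Ω = 357.7∠1.3° Ω.
Step 5 — Power factor: PF = cos(φ) = Re(Z)/|Z| = 357.66/357.75 = 0.9997.
Step 6 — Type: Im(Z) = 8.052 ⇒ lagging (phase φ = 1.3°).

PF = 0.9997 (lagging, φ = 1.3°)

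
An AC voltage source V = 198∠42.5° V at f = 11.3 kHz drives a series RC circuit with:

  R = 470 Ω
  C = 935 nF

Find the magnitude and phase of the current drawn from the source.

Step 1 — Angular frequency: ω = 2π·f = 2π·1.13e+04 = 7.1e+04 rad/s.
Step 2 — Component impedances:
  R: Z = R = 470 Ω
  C: Z = 1/(jωC) = -j/(ω·C) = 0 - j15.06 Ω
Step 3 — Series combination: Z_total = R + C = 470 - j15.06 Ω = 470.2∠-1.8° Ω.
Step 4 — Source phasor: V = 198∠42.5° V = 146 + j133.8 V.
Step 5 — Ohm's law: I = V / Z_total = (146 + j133.8) / (470 - j15.06) = 0.3012 + j0.2943 A.
Step 6 — Convert to polar: |I| = 0.4211 A, ∠I = 44.3°.

I = 0.4211∠44.3° A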